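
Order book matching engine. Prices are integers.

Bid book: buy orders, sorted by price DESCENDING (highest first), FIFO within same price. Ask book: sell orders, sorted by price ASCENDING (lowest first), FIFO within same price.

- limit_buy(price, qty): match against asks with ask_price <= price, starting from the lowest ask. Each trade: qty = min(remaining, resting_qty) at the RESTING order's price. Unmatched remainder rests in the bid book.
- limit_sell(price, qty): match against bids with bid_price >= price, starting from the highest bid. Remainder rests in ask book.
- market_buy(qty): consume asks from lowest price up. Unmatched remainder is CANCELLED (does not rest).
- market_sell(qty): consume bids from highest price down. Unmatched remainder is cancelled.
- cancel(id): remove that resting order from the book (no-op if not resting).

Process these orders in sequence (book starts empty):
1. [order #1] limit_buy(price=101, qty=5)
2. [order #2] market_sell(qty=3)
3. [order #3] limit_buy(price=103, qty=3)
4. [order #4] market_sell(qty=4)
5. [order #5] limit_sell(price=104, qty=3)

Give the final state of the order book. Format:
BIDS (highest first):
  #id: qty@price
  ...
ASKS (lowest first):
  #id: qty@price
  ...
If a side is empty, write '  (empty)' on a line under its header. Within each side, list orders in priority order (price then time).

Answer: BIDS (highest first):
  #1: 1@101
ASKS (lowest first):
  #5: 3@104

Derivation:
After op 1 [order #1] limit_buy(price=101, qty=5): fills=none; bids=[#1:5@101] asks=[-]
After op 2 [order #2] market_sell(qty=3): fills=#1x#2:3@101; bids=[#1:2@101] asks=[-]
After op 3 [order #3] limit_buy(price=103, qty=3): fills=none; bids=[#3:3@103 #1:2@101] asks=[-]
After op 4 [order #4] market_sell(qty=4): fills=#3x#4:3@103 #1x#4:1@101; bids=[#1:1@101] asks=[-]
After op 5 [order #5] limit_sell(price=104, qty=3): fills=none; bids=[#1:1@101] asks=[#5:3@104]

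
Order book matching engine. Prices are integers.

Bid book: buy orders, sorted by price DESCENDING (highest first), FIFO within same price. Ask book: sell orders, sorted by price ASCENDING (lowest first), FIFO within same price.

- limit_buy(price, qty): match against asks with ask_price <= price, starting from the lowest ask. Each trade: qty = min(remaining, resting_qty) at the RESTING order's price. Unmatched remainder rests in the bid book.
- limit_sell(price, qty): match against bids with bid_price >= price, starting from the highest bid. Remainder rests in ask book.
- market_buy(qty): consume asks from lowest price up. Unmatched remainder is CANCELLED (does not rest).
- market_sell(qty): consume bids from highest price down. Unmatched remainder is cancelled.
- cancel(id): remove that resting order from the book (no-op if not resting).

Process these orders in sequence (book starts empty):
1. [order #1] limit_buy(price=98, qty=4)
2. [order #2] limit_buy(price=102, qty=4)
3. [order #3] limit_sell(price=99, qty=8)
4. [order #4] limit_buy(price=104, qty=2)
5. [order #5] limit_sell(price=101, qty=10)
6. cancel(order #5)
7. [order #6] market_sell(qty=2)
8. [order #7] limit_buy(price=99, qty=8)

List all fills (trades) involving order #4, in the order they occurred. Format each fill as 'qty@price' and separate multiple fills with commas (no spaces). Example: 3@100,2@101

Answer: 2@99

Derivation:
After op 1 [order #1] limit_buy(price=98, qty=4): fills=none; bids=[#1:4@98] asks=[-]
After op 2 [order #2] limit_buy(price=102, qty=4): fills=none; bids=[#2:4@102 #1:4@98] asks=[-]
After op 3 [order #3] limit_sell(price=99, qty=8): fills=#2x#3:4@102; bids=[#1:4@98] asks=[#3:4@99]
After op 4 [order #4] limit_buy(price=104, qty=2): fills=#4x#3:2@99; bids=[#1:4@98] asks=[#3:2@99]
After op 5 [order #5] limit_sell(price=101, qty=10): fills=none; bids=[#1:4@98] asks=[#3:2@99 #5:10@101]
After op 6 cancel(order #5): fills=none; bids=[#1:4@98] asks=[#3:2@99]
After op 7 [order #6] market_sell(qty=2): fills=#1x#6:2@98; bids=[#1:2@98] asks=[#3:2@99]
After op 8 [order #7] limit_buy(price=99, qty=8): fills=#7x#3:2@99; bids=[#7:6@99 #1:2@98] asks=[-]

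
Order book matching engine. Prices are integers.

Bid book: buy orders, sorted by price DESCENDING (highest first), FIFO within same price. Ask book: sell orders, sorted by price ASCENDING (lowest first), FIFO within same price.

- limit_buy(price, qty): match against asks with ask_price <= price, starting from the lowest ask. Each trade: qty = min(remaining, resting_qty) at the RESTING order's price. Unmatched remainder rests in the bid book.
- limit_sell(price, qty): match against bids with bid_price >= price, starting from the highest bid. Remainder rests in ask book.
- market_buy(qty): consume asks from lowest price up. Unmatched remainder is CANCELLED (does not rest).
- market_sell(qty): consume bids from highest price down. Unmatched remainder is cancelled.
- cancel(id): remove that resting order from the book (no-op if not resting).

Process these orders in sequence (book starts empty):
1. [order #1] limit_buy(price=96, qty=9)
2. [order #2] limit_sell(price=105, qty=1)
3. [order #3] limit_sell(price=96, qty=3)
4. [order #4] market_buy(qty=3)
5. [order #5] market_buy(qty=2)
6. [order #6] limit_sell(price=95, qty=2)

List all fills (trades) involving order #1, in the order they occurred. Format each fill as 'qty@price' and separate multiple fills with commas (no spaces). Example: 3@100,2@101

After op 1 [order #1] limit_buy(price=96, qty=9): fills=none; bids=[#1:9@96] asks=[-]
After op 2 [order #2] limit_sell(price=105, qty=1): fills=none; bids=[#1:9@96] asks=[#2:1@105]
After op 3 [order #3] limit_sell(price=96, qty=3): fills=#1x#3:3@96; bids=[#1:6@96] asks=[#2:1@105]
After op 4 [order #4] market_buy(qty=3): fills=#4x#2:1@105; bids=[#1:6@96] asks=[-]
After op 5 [order #5] market_buy(qty=2): fills=none; bids=[#1:6@96] asks=[-]
After op 6 [order #6] limit_sell(price=95, qty=2): fills=#1x#6:2@96; bids=[#1:4@96] asks=[-]

Answer: 3@96,2@96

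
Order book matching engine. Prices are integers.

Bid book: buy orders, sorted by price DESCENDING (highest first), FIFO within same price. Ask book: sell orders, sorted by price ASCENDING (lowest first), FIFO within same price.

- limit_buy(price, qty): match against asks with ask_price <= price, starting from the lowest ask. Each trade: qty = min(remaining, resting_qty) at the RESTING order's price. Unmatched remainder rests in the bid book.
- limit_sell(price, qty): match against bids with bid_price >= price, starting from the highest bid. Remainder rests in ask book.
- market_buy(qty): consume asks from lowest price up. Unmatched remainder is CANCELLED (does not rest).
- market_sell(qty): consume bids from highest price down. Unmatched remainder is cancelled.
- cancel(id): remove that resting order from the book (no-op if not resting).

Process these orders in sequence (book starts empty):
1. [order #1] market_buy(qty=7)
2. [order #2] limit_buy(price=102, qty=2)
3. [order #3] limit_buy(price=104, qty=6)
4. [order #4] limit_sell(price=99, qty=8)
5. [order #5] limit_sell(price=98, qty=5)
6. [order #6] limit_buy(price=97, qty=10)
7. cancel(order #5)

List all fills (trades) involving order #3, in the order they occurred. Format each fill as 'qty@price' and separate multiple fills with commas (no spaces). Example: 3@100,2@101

Answer: 6@104

Derivation:
After op 1 [order #1] market_buy(qty=7): fills=none; bids=[-] asks=[-]
After op 2 [order #2] limit_buy(price=102, qty=2): fills=none; bids=[#2:2@102] asks=[-]
After op 3 [order #3] limit_buy(price=104, qty=6): fills=none; bids=[#3:6@104 #2:2@102] asks=[-]
After op 4 [order #4] limit_sell(price=99, qty=8): fills=#3x#4:6@104 #2x#4:2@102; bids=[-] asks=[-]
After op 5 [order #5] limit_sell(price=98, qty=5): fills=none; bids=[-] asks=[#5:5@98]
After op 6 [order #6] limit_buy(price=97, qty=10): fills=none; bids=[#6:10@97] asks=[#5:5@98]
After op 7 cancel(order #5): fills=none; bids=[#6:10@97] asks=[-]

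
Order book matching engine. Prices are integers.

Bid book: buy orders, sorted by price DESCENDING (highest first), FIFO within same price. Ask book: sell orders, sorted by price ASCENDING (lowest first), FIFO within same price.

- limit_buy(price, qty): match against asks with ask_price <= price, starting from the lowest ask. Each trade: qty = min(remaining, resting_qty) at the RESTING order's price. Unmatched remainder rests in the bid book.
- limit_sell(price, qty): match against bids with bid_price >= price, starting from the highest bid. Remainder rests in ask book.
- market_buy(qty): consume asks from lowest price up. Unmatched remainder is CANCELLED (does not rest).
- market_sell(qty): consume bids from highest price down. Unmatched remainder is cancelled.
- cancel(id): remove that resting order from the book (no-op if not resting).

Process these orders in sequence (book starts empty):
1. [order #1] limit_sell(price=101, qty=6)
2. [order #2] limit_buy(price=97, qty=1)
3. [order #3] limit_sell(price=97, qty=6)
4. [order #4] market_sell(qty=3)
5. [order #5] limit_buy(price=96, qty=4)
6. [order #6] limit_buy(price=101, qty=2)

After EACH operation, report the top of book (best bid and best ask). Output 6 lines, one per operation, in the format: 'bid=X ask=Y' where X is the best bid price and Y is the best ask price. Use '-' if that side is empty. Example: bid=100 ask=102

Answer: bid=- ask=101
bid=97 ask=101
bid=- ask=97
bid=- ask=97
bid=96 ask=97
bid=96 ask=97

Derivation:
After op 1 [order #1] limit_sell(price=101, qty=6): fills=none; bids=[-] asks=[#1:6@101]
After op 2 [order #2] limit_buy(price=97, qty=1): fills=none; bids=[#2:1@97] asks=[#1:6@101]
After op 3 [order #3] limit_sell(price=97, qty=6): fills=#2x#3:1@97; bids=[-] asks=[#3:5@97 #1:6@101]
After op 4 [order #4] market_sell(qty=3): fills=none; bids=[-] asks=[#3:5@97 #1:6@101]
After op 5 [order #5] limit_buy(price=96, qty=4): fills=none; bids=[#5:4@96] asks=[#3:5@97 #1:6@101]
After op 6 [order #6] limit_buy(price=101, qty=2): fills=#6x#3:2@97; bids=[#5:4@96] asks=[#3:3@97 #1:6@101]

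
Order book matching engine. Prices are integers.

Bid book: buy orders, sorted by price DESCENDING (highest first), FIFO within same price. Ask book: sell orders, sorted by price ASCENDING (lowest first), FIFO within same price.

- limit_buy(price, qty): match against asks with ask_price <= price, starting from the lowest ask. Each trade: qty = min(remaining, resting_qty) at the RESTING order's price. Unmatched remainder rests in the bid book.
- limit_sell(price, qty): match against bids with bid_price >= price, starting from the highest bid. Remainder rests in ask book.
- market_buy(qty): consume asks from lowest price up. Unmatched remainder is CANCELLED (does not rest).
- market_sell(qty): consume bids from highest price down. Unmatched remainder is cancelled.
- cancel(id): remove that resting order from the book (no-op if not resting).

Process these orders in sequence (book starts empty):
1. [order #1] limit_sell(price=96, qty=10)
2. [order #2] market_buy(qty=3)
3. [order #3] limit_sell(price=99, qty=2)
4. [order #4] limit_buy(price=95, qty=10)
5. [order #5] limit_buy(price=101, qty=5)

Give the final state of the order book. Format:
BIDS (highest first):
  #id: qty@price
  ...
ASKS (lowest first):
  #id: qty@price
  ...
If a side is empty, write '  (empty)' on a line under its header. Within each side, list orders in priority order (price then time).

After op 1 [order #1] limit_sell(price=96, qty=10): fills=none; bids=[-] asks=[#1:10@96]
After op 2 [order #2] market_buy(qty=3): fills=#2x#1:3@96; bids=[-] asks=[#1:7@96]
After op 3 [order #3] limit_sell(price=99, qty=2): fills=none; bids=[-] asks=[#1:7@96 #3:2@99]
After op 4 [order #4] limit_buy(price=95, qty=10): fills=none; bids=[#4:10@95] asks=[#1:7@96 #3:2@99]
After op 5 [order #5] limit_buy(price=101, qty=5): fills=#5x#1:5@96; bids=[#4:10@95] asks=[#1:2@96 #3:2@99]

Answer: BIDS (highest first):
  #4: 10@95
ASKS (lowest first):
  #1: 2@96
  #3: 2@99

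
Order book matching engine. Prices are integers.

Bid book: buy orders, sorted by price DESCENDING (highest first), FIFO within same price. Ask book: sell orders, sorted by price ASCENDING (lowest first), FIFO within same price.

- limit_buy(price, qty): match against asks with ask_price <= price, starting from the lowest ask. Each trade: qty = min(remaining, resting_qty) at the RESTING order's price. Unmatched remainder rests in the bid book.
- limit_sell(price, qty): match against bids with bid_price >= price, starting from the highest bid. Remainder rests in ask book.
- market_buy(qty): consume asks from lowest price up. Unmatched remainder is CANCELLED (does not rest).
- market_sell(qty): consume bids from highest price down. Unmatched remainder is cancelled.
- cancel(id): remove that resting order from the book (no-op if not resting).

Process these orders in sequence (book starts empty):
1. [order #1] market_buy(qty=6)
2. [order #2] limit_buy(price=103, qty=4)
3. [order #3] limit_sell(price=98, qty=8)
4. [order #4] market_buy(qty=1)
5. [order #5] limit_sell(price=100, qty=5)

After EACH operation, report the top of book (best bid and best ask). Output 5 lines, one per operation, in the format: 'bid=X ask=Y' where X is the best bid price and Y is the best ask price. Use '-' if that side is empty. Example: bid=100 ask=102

Answer: bid=- ask=-
bid=103 ask=-
bid=- ask=98
bid=- ask=98
bid=- ask=98

Derivation:
After op 1 [order #1] market_buy(qty=6): fills=none; bids=[-] asks=[-]
After op 2 [order #2] limit_buy(price=103, qty=4): fills=none; bids=[#2:4@103] asks=[-]
After op 3 [order #3] limit_sell(price=98, qty=8): fills=#2x#3:4@103; bids=[-] asks=[#3:4@98]
After op 4 [order #4] market_buy(qty=1): fills=#4x#3:1@98; bids=[-] asks=[#3:3@98]
After op 5 [order #5] limit_sell(price=100, qty=5): fills=none; bids=[-] asks=[#3:3@98 #5:5@100]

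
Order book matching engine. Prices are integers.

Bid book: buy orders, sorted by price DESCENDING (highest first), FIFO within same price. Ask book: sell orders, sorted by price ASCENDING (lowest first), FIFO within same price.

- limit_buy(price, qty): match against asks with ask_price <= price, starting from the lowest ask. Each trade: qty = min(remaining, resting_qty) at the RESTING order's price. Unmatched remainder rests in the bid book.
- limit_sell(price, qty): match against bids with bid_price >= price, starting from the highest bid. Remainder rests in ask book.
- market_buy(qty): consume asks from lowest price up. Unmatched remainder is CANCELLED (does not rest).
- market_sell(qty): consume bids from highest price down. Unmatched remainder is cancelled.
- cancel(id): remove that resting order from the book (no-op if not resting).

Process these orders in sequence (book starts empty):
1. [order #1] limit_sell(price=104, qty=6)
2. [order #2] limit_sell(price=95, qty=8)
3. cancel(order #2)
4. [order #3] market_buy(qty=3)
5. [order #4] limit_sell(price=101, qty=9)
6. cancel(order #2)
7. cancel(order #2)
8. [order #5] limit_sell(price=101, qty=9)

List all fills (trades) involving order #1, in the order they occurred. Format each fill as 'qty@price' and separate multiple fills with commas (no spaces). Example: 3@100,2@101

After op 1 [order #1] limit_sell(price=104, qty=6): fills=none; bids=[-] asks=[#1:6@104]
After op 2 [order #2] limit_sell(price=95, qty=8): fills=none; bids=[-] asks=[#2:8@95 #1:6@104]
After op 3 cancel(order #2): fills=none; bids=[-] asks=[#1:6@104]
After op 4 [order #3] market_buy(qty=3): fills=#3x#1:3@104; bids=[-] asks=[#1:3@104]
After op 5 [order #4] limit_sell(price=101, qty=9): fills=none; bids=[-] asks=[#4:9@101 #1:3@104]
After op 6 cancel(order #2): fills=none; bids=[-] asks=[#4:9@101 #1:3@104]
After op 7 cancel(order #2): fills=none; bids=[-] asks=[#4:9@101 #1:3@104]
After op 8 [order #5] limit_sell(price=101, qty=9): fills=none; bids=[-] asks=[#4:9@101 #5:9@101 #1:3@104]

Answer: 3@104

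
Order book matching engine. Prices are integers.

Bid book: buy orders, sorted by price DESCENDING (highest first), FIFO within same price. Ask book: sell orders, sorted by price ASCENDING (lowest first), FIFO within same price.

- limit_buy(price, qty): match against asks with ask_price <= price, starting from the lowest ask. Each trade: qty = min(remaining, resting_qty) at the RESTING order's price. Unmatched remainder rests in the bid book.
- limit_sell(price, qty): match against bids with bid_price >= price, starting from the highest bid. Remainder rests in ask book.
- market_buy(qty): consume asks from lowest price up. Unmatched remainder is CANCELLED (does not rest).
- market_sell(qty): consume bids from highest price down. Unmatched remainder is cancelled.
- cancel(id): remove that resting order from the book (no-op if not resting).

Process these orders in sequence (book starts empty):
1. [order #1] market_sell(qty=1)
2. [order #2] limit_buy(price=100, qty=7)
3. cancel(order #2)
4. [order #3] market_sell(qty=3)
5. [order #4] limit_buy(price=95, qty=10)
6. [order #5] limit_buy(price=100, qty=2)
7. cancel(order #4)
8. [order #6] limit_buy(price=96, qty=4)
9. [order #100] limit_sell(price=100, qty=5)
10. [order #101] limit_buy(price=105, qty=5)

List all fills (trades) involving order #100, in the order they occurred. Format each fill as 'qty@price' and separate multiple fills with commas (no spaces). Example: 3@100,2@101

After op 1 [order #1] market_sell(qty=1): fills=none; bids=[-] asks=[-]
After op 2 [order #2] limit_buy(price=100, qty=7): fills=none; bids=[#2:7@100] asks=[-]
After op 3 cancel(order #2): fills=none; bids=[-] asks=[-]
After op 4 [order #3] market_sell(qty=3): fills=none; bids=[-] asks=[-]
After op 5 [order #4] limit_buy(price=95, qty=10): fills=none; bids=[#4:10@95] asks=[-]
After op 6 [order #5] limit_buy(price=100, qty=2): fills=none; bids=[#5:2@100 #4:10@95] asks=[-]
After op 7 cancel(order #4): fills=none; bids=[#5:2@100] asks=[-]
After op 8 [order #6] limit_buy(price=96, qty=4): fills=none; bids=[#5:2@100 #6:4@96] asks=[-]
After op 9 [order #100] limit_sell(price=100, qty=5): fills=#5x#100:2@100; bids=[#6:4@96] asks=[#100:3@100]
After op 10 [order #101] limit_buy(price=105, qty=5): fills=#101x#100:3@100; bids=[#101:2@105 #6:4@96] asks=[-]

Answer: 2@100,3@100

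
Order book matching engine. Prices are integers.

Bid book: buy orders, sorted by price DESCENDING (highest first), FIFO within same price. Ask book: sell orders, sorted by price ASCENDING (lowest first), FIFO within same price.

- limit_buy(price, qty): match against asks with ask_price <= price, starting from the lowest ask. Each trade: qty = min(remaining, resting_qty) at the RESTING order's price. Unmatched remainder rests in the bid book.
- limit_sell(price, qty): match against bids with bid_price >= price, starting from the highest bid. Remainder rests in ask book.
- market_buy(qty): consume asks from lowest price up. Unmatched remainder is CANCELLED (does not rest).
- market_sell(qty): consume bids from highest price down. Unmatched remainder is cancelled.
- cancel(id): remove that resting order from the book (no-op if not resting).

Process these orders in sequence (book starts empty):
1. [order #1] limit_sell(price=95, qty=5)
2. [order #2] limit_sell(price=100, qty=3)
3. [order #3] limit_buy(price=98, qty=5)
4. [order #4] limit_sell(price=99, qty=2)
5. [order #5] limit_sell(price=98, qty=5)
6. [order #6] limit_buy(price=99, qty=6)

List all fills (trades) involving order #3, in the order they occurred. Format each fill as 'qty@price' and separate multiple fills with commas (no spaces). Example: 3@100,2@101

Answer: 5@95

Derivation:
After op 1 [order #1] limit_sell(price=95, qty=5): fills=none; bids=[-] asks=[#1:5@95]
After op 2 [order #2] limit_sell(price=100, qty=3): fills=none; bids=[-] asks=[#1:5@95 #2:3@100]
After op 3 [order #3] limit_buy(price=98, qty=5): fills=#3x#1:5@95; bids=[-] asks=[#2:3@100]
After op 4 [order #4] limit_sell(price=99, qty=2): fills=none; bids=[-] asks=[#4:2@99 #2:3@100]
After op 5 [order #5] limit_sell(price=98, qty=5): fills=none; bids=[-] asks=[#5:5@98 #4:2@99 #2:3@100]
After op 6 [order #6] limit_buy(price=99, qty=6): fills=#6x#5:5@98 #6x#4:1@99; bids=[-] asks=[#4:1@99 #2:3@100]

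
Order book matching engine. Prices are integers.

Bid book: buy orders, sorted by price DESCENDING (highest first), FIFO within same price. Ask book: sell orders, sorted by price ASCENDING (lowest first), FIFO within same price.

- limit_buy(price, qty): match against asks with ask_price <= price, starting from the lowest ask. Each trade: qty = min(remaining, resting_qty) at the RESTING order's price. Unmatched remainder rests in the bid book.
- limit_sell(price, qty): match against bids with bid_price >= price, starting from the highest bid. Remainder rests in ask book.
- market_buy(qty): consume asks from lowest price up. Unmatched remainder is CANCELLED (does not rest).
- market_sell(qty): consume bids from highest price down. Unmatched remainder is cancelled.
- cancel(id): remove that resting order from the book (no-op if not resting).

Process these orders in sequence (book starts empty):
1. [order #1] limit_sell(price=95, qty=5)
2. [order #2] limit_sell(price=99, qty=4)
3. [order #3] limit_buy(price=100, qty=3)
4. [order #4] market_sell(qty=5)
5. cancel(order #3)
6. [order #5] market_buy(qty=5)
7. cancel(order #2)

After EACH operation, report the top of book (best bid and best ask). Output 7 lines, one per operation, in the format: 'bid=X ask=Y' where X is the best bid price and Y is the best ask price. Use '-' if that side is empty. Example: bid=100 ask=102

Answer: bid=- ask=95
bid=- ask=95
bid=- ask=95
bid=- ask=95
bid=- ask=95
bid=- ask=99
bid=- ask=-

Derivation:
After op 1 [order #1] limit_sell(price=95, qty=5): fills=none; bids=[-] asks=[#1:5@95]
After op 2 [order #2] limit_sell(price=99, qty=4): fills=none; bids=[-] asks=[#1:5@95 #2:4@99]
After op 3 [order #3] limit_buy(price=100, qty=3): fills=#3x#1:3@95; bids=[-] asks=[#1:2@95 #2:4@99]
After op 4 [order #4] market_sell(qty=5): fills=none; bids=[-] asks=[#1:2@95 #2:4@99]
After op 5 cancel(order #3): fills=none; bids=[-] asks=[#1:2@95 #2:4@99]
After op 6 [order #5] market_buy(qty=5): fills=#5x#1:2@95 #5x#2:3@99; bids=[-] asks=[#2:1@99]
After op 7 cancel(order #2): fills=none; bids=[-] asks=[-]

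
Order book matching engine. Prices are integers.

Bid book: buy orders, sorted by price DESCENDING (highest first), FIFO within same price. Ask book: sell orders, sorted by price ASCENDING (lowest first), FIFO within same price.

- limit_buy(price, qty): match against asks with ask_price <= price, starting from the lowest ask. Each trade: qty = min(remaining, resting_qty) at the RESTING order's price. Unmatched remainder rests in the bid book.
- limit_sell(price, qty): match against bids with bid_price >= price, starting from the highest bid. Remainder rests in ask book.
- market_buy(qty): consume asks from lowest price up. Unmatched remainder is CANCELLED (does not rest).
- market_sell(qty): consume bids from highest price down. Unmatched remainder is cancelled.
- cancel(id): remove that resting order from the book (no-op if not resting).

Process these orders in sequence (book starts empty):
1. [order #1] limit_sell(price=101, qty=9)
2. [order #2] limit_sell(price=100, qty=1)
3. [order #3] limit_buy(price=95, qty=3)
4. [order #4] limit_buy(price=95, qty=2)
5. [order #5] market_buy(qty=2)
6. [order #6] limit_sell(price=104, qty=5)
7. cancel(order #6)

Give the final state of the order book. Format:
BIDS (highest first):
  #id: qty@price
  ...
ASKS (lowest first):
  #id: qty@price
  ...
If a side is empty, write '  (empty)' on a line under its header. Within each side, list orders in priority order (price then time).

After op 1 [order #1] limit_sell(price=101, qty=9): fills=none; bids=[-] asks=[#1:9@101]
After op 2 [order #2] limit_sell(price=100, qty=1): fills=none; bids=[-] asks=[#2:1@100 #1:9@101]
After op 3 [order #3] limit_buy(price=95, qty=3): fills=none; bids=[#3:3@95] asks=[#2:1@100 #1:9@101]
After op 4 [order #4] limit_buy(price=95, qty=2): fills=none; bids=[#3:3@95 #4:2@95] asks=[#2:1@100 #1:9@101]
After op 5 [order #5] market_buy(qty=2): fills=#5x#2:1@100 #5x#1:1@101; bids=[#3:3@95 #4:2@95] asks=[#1:8@101]
After op 6 [order #6] limit_sell(price=104, qty=5): fills=none; bids=[#3:3@95 #4:2@95] asks=[#1:8@101 #6:5@104]
After op 7 cancel(order #6): fills=none; bids=[#3:3@95 #4:2@95] asks=[#1:8@101]

Answer: BIDS (highest first):
  #3: 3@95
  #4: 2@95
ASKS (lowest first):
  #1: 8@101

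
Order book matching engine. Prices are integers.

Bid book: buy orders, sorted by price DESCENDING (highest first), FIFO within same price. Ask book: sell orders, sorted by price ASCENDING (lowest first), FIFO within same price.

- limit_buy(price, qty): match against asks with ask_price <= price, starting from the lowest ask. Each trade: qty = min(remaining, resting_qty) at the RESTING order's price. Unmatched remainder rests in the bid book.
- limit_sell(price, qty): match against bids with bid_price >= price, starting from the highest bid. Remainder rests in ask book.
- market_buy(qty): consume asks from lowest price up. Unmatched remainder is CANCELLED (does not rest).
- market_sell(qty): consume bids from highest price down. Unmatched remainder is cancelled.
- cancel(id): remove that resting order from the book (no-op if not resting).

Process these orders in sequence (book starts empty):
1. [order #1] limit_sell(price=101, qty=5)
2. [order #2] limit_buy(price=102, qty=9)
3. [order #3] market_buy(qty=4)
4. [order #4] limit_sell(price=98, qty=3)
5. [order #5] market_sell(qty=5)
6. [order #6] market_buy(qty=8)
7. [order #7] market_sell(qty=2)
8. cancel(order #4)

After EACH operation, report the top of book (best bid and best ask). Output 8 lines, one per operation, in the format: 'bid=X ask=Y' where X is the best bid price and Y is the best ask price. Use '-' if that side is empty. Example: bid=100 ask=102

After op 1 [order #1] limit_sell(price=101, qty=5): fills=none; bids=[-] asks=[#1:5@101]
After op 2 [order #2] limit_buy(price=102, qty=9): fills=#2x#1:5@101; bids=[#2:4@102] asks=[-]
After op 3 [order #3] market_buy(qty=4): fills=none; bids=[#2:4@102] asks=[-]
After op 4 [order #4] limit_sell(price=98, qty=3): fills=#2x#4:3@102; bids=[#2:1@102] asks=[-]
After op 5 [order #5] market_sell(qty=5): fills=#2x#5:1@102; bids=[-] asks=[-]
After op 6 [order #6] market_buy(qty=8): fills=none; bids=[-] asks=[-]
After op 7 [order #7] market_sell(qty=2): fills=none; bids=[-] asks=[-]
After op 8 cancel(order #4): fills=none; bids=[-] asks=[-]

Answer: bid=- ask=101
bid=102 ask=-
bid=102 ask=-
bid=102 ask=-
bid=- ask=-
bid=- ask=-
bid=- ask=-
bid=- ask=-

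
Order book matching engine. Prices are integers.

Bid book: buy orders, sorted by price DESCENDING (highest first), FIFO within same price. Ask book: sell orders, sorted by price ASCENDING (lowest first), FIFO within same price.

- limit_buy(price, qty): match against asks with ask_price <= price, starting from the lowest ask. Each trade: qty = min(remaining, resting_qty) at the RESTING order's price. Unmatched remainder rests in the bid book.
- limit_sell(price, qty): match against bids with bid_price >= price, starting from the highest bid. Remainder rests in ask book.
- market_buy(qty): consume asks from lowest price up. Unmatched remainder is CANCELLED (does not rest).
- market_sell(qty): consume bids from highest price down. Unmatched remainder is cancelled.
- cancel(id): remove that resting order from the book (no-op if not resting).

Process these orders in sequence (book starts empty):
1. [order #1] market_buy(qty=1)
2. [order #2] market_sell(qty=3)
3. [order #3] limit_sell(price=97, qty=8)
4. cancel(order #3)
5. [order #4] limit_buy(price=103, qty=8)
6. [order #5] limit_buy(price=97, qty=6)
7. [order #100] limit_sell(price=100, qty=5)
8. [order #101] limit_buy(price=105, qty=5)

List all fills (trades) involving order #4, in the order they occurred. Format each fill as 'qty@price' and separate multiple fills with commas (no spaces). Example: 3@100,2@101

After op 1 [order #1] market_buy(qty=1): fills=none; bids=[-] asks=[-]
After op 2 [order #2] market_sell(qty=3): fills=none; bids=[-] asks=[-]
After op 3 [order #3] limit_sell(price=97, qty=8): fills=none; bids=[-] asks=[#3:8@97]
After op 4 cancel(order #3): fills=none; bids=[-] asks=[-]
After op 5 [order #4] limit_buy(price=103, qty=8): fills=none; bids=[#4:8@103] asks=[-]
After op 6 [order #5] limit_buy(price=97, qty=6): fills=none; bids=[#4:8@103 #5:6@97] asks=[-]
After op 7 [order #100] limit_sell(price=100, qty=5): fills=#4x#100:5@103; bids=[#4:3@103 #5:6@97] asks=[-]
After op 8 [order #101] limit_buy(price=105, qty=5): fills=none; bids=[#101:5@105 #4:3@103 #5:6@97] asks=[-]

Answer: 5@103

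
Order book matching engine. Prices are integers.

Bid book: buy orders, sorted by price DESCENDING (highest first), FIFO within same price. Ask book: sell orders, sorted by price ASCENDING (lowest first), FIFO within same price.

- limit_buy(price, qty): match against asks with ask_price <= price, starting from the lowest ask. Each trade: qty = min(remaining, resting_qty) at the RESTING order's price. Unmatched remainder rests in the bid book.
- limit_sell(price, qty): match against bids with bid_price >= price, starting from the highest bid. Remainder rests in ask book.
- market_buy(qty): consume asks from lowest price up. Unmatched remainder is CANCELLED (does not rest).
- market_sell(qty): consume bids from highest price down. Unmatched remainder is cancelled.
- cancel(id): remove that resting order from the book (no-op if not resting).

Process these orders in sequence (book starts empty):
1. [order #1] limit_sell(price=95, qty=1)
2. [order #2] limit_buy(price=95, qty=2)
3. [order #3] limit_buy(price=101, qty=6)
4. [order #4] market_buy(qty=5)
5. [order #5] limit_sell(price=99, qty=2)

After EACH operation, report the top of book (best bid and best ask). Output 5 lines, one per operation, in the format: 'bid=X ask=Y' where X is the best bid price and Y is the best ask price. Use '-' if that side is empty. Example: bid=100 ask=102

Answer: bid=- ask=95
bid=95 ask=-
bid=101 ask=-
bid=101 ask=-
bid=101 ask=-

Derivation:
After op 1 [order #1] limit_sell(price=95, qty=1): fills=none; bids=[-] asks=[#1:1@95]
After op 2 [order #2] limit_buy(price=95, qty=2): fills=#2x#1:1@95; bids=[#2:1@95] asks=[-]
After op 3 [order #3] limit_buy(price=101, qty=6): fills=none; bids=[#3:6@101 #2:1@95] asks=[-]
After op 4 [order #4] market_buy(qty=5): fills=none; bids=[#3:6@101 #2:1@95] asks=[-]
After op 5 [order #5] limit_sell(price=99, qty=2): fills=#3x#5:2@101; bids=[#3:4@101 #2:1@95] asks=[-]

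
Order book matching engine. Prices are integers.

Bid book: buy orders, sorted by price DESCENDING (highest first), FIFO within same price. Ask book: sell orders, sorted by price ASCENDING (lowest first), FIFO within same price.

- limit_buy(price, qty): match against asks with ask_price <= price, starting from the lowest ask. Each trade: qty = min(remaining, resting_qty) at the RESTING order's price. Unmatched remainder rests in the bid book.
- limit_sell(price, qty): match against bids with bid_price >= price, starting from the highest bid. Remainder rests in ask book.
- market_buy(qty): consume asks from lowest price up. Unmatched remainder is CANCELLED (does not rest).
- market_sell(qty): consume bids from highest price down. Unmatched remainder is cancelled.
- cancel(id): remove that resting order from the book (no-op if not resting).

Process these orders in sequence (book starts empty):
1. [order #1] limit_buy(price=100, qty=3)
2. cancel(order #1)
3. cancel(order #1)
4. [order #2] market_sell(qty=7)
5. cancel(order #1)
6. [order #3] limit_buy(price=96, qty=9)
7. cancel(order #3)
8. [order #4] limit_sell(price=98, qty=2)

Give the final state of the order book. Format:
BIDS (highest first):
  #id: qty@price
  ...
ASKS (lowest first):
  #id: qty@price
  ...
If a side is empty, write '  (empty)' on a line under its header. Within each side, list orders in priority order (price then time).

After op 1 [order #1] limit_buy(price=100, qty=3): fills=none; bids=[#1:3@100] asks=[-]
After op 2 cancel(order #1): fills=none; bids=[-] asks=[-]
After op 3 cancel(order #1): fills=none; bids=[-] asks=[-]
After op 4 [order #2] market_sell(qty=7): fills=none; bids=[-] asks=[-]
After op 5 cancel(order #1): fills=none; bids=[-] asks=[-]
After op 6 [order #3] limit_buy(price=96, qty=9): fills=none; bids=[#3:9@96] asks=[-]
After op 7 cancel(order #3): fills=none; bids=[-] asks=[-]
After op 8 [order #4] limit_sell(price=98, qty=2): fills=none; bids=[-] asks=[#4:2@98]

Answer: BIDS (highest first):
  (empty)
ASKS (lowest first):
  #4: 2@98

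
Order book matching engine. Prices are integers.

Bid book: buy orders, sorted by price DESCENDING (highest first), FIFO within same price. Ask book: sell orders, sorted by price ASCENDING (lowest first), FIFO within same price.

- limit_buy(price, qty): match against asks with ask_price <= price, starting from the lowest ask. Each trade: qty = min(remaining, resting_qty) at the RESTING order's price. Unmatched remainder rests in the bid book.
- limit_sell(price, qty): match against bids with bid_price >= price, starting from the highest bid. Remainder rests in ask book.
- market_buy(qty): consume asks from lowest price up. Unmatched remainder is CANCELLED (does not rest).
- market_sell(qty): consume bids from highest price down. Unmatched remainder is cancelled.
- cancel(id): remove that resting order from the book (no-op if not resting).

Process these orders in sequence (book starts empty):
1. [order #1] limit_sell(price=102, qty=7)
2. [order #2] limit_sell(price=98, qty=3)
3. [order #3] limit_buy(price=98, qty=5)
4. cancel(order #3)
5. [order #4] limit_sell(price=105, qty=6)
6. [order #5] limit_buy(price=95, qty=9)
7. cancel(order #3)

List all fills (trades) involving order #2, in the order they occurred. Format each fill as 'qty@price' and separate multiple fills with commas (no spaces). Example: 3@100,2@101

After op 1 [order #1] limit_sell(price=102, qty=7): fills=none; bids=[-] asks=[#1:7@102]
After op 2 [order #2] limit_sell(price=98, qty=3): fills=none; bids=[-] asks=[#2:3@98 #1:7@102]
After op 3 [order #3] limit_buy(price=98, qty=5): fills=#3x#2:3@98; bids=[#3:2@98] asks=[#1:7@102]
After op 4 cancel(order #3): fills=none; bids=[-] asks=[#1:7@102]
After op 5 [order #4] limit_sell(price=105, qty=6): fills=none; bids=[-] asks=[#1:7@102 #4:6@105]
After op 6 [order #5] limit_buy(price=95, qty=9): fills=none; bids=[#5:9@95] asks=[#1:7@102 #4:6@105]
After op 7 cancel(order #3): fills=none; bids=[#5:9@95] asks=[#1:7@102 #4:6@105]

Answer: 3@98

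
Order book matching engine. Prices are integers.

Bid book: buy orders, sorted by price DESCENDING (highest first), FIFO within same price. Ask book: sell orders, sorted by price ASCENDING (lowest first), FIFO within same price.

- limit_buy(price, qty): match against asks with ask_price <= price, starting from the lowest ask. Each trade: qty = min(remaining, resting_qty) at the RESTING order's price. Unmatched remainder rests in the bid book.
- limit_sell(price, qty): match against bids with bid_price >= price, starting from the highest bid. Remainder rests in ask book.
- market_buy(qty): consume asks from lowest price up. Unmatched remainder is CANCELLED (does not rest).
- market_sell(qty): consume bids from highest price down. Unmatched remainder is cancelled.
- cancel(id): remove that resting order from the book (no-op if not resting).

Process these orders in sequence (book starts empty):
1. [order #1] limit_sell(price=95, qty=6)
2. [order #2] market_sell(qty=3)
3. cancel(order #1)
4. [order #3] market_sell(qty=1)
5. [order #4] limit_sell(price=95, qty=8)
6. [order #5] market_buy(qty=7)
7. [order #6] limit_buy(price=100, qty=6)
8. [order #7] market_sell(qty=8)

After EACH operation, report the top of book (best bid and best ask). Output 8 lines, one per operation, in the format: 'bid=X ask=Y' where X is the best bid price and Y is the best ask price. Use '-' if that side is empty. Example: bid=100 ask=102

After op 1 [order #1] limit_sell(price=95, qty=6): fills=none; bids=[-] asks=[#1:6@95]
After op 2 [order #2] market_sell(qty=3): fills=none; bids=[-] asks=[#1:6@95]
After op 3 cancel(order #1): fills=none; bids=[-] asks=[-]
After op 4 [order #3] market_sell(qty=1): fills=none; bids=[-] asks=[-]
After op 5 [order #4] limit_sell(price=95, qty=8): fills=none; bids=[-] asks=[#4:8@95]
After op 6 [order #5] market_buy(qty=7): fills=#5x#4:7@95; bids=[-] asks=[#4:1@95]
After op 7 [order #6] limit_buy(price=100, qty=6): fills=#6x#4:1@95; bids=[#6:5@100] asks=[-]
After op 8 [order #7] market_sell(qty=8): fills=#6x#7:5@100; bids=[-] asks=[-]

Answer: bid=- ask=95
bid=- ask=95
bid=- ask=-
bid=- ask=-
bid=- ask=95
bid=- ask=95
bid=100 ask=-
bid=- ask=-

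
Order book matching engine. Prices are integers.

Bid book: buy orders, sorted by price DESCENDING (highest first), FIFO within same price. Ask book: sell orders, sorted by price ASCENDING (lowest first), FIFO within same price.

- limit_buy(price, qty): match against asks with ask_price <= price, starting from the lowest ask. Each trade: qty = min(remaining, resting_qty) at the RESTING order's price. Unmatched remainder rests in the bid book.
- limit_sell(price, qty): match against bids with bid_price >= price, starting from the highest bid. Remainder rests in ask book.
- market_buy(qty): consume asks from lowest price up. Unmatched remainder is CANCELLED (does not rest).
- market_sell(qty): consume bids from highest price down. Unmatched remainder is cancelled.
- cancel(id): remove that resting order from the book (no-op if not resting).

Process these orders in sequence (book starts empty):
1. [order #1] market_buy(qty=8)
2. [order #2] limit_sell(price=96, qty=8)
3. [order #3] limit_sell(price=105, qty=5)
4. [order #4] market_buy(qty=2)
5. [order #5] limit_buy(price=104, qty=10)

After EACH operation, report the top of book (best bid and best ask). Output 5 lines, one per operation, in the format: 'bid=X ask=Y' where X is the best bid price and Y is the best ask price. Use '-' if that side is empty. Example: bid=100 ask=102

After op 1 [order #1] market_buy(qty=8): fills=none; bids=[-] asks=[-]
After op 2 [order #2] limit_sell(price=96, qty=8): fills=none; bids=[-] asks=[#2:8@96]
After op 3 [order #3] limit_sell(price=105, qty=5): fills=none; bids=[-] asks=[#2:8@96 #3:5@105]
After op 4 [order #4] market_buy(qty=2): fills=#4x#2:2@96; bids=[-] asks=[#2:6@96 #3:5@105]
After op 5 [order #5] limit_buy(price=104, qty=10): fills=#5x#2:6@96; bids=[#5:4@104] asks=[#3:5@105]

Answer: bid=- ask=-
bid=- ask=96
bid=- ask=96
bid=- ask=96
bid=104 ask=105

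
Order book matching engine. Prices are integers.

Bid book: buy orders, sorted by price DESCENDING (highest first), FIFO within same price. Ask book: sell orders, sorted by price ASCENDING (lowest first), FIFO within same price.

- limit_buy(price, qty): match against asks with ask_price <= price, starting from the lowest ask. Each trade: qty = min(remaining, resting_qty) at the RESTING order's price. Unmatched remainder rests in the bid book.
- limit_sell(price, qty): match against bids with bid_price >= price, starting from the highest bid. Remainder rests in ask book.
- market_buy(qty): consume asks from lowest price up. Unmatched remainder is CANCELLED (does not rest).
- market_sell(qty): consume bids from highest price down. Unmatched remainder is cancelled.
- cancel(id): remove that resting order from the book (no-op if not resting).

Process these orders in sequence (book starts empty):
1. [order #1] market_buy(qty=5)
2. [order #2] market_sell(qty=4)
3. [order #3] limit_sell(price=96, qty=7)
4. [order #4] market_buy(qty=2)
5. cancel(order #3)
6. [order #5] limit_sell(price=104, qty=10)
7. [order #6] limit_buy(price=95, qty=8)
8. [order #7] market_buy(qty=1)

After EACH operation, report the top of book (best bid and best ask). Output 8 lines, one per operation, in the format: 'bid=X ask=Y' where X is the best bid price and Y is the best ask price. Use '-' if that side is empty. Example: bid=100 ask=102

Answer: bid=- ask=-
bid=- ask=-
bid=- ask=96
bid=- ask=96
bid=- ask=-
bid=- ask=104
bid=95 ask=104
bid=95 ask=104

Derivation:
After op 1 [order #1] market_buy(qty=5): fills=none; bids=[-] asks=[-]
After op 2 [order #2] market_sell(qty=4): fills=none; bids=[-] asks=[-]
After op 3 [order #3] limit_sell(price=96, qty=7): fills=none; bids=[-] asks=[#3:7@96]
After op 4 [order #4] market_buy(qty=2): fills=#4x#3:2@96; bids=[-] asks=[#3:5@96]
After op 5 cancel(order #3): fills=none; bids=[-] asks=[-]
After op 6 [order #5] limit_sell(price=104, qty=10): fills=none; bids=[-] asks=[#5:10@104]
After op 7 [order #6] limit_buy(price=95, qty=8): fills=none; bids=[#6:8@95] asks=[#5:10@104]
After op 8 [order #7] market_buy(qty=1): fills=#7x#5:1@104; bids=[#6:8@95] asks=[#5:9@104]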